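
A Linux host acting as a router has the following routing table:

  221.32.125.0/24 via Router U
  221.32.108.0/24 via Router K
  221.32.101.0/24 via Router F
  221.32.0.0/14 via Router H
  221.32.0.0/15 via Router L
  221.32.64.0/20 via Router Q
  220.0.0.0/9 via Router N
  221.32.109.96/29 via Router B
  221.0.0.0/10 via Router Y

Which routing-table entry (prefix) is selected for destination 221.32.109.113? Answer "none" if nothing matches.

Entries matching 221.32.109.113:
  221.0.0.0/10 (221.0.0.0 - 221.63.255.255)
  221.32.0.0/14 (221.32.0.0 - 221.35.255.255)
  221.32.0.0/15 (221.32.0.0 - 221.33.255.255)
Most specific is 221.32.0.0/15.

221.32.0.0/15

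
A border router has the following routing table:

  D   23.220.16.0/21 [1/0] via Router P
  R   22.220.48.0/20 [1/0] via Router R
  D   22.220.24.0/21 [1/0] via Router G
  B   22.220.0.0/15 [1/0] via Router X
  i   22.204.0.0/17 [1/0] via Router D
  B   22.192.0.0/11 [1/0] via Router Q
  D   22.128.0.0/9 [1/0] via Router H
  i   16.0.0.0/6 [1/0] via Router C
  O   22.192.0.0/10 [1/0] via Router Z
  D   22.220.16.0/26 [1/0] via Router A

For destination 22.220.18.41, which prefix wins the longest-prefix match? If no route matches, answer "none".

Entries matching 22.220.18.41:
  22.128.0.0/9 (22.128.0.0 - 22.255.255.255)
  22.192.0.0/10 (22.192.0.0 - 22.255.255.255)
  22.192.0.0/11 (22.192.0.0 - 22.223.255.255)
  22.220.0.0/15 (22.220.0.0 - 22.221.255.255)
Most specific is 22.220.0.0/15.

22.220.0.0/15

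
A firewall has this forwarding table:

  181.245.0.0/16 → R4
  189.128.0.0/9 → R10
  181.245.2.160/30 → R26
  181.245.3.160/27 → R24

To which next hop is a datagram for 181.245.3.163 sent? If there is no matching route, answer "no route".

Routes whose prefix contains 181.245.3.163:
  181.245.0.0/16 (181.245.0.0 - 181.245.255.255) -> R4
  181.245.3.160/27 (181.245.3.160 - 181.245.3.191) -> R24
More-specific entries that do NOT match:
  181.245.2.160/30 (181.245.2.160 - 181.245.2.163) does not contain 181.245.3.163
Longest matching prefix is /27 -> next hop R24.

R24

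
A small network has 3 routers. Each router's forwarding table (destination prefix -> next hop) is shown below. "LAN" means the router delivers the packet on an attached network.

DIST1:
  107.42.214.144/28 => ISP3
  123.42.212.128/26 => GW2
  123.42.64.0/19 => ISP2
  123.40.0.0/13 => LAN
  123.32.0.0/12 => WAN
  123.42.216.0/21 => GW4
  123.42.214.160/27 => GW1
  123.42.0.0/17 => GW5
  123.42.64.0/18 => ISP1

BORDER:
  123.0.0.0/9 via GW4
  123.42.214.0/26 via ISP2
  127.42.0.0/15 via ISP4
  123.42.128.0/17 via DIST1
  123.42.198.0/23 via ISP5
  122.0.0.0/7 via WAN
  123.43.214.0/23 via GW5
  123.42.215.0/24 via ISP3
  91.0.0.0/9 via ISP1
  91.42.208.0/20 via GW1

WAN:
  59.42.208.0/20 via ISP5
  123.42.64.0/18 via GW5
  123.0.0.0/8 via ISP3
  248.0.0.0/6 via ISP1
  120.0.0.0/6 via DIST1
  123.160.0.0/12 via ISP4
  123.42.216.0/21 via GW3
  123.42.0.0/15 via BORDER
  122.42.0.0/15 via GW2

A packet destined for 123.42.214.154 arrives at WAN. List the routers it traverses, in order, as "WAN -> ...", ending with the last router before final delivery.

WAN -> BORDER -> DIST1

At WAN: longest match for 123.42.214.154 is 123.42.0.0/15 -> BORDER
At BORDER: longest match for 123.42.214.154 is 123.42.128.0/17 -> DIST1
At DIST1: longest match for 123.42.214.154 is 123.40.0.0/13 -> LAN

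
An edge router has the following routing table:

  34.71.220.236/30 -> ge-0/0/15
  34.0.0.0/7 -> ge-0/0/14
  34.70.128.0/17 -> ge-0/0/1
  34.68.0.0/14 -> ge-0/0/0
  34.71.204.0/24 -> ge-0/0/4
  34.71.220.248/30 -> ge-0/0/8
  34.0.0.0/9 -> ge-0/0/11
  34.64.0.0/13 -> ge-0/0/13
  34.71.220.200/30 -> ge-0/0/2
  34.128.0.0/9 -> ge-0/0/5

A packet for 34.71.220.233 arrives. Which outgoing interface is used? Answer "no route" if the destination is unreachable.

ge-0/0/0

Routes whose prefix contains 34.71.220.233:
  34.0.0.0/7 (34.0.0.0 - 35.255.255.255) -> ge-0/0/14
  34.0.0.0/9 (34.0.0.0 - 34.127.255.255) -> ge-0/0/11
  34.64.0.0/13 (34.64.0.0 - 34.71.255.255) -> ge-0/0/13
  34.68.0.0/14 (34.68.0.0 - 34.71.255.255) -> ge-0/0/0
More-specific entries that do NOT match:
  34.71.220.236/30 (34.71.220.236 - 34.71.220.239) does not contain 34.71.220.233
  34.71.220.248/30 (34.71.220.248 - 34.71.220.251) does not contain 34.71.220.233
  34.71.220.200/30 (34.71.220.200 - 34.71.220.203) does not contain 34.71.220.233
  34.71.204.0/24 (34.71.204.0 - 34.71.204.255) does not contain 34.71.220.233
  34.70.128.0/17 (34.70.128.0 - 34.70.255.255) does not contain 34.71.220.233
Longest matching prefix is /14 -> interface ge-0/0/0.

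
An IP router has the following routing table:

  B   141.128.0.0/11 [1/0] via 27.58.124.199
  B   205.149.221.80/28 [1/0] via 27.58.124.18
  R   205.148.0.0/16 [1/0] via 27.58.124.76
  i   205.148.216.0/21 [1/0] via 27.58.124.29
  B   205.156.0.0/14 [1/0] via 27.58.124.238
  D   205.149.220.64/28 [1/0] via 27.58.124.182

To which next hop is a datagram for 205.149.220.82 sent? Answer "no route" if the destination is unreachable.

no route

No entry's prefix contains 205.149.220.82; there is no default route.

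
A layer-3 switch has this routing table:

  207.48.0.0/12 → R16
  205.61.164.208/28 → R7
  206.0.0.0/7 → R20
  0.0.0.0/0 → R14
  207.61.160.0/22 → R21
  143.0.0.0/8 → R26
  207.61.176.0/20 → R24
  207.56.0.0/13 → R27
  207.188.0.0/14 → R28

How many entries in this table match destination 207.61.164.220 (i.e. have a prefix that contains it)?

4

Prefixes containing 207.61.164.220:
  0.0.0.0/0 (default, matches everything)
  206.0.0.0/7 (206.0.0.0 - 207.255.255.255)
  207.48.0.0/12 (207.48.0.0 - 207.63.255.255)
  207.56.0.0/13 (207.56.0.0 - 207.63.255.255)
Total matching entries: 4.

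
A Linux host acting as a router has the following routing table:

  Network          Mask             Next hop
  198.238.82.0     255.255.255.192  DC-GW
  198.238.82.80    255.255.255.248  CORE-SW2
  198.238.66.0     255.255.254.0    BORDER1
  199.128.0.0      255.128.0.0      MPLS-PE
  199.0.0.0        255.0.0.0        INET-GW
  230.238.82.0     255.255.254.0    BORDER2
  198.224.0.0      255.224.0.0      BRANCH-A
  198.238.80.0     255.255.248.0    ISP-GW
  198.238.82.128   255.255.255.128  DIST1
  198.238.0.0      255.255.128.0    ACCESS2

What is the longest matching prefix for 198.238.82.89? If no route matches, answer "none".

Entries matching 198.238.82.89:
  198.224.0.0/11 (198.224.0.0 - 198.255.255.255)
  198.238.0.0/17 (198.238.0.0 - 198.238.127.255)
  198.238.80.0/21 (198.238.80.0 - 198.238.87.255)
Most specific is 198.238.80.0/21.

198.238.80.0/21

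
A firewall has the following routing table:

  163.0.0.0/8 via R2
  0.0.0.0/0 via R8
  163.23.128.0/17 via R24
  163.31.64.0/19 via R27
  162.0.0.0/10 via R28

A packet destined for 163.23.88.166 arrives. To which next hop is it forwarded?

R2

Routes whose prefix contains 163.23.88.166:
  0.0.0.0/0 (default, matches everything) -> R8
  163.0.0.0/8 (163.0.0.0 - 163.255.255.255) -> R2
More-specific entries that do NOT match:
  163.31.64.0/19 (163.31.64.0 - 163.31.95.255) does not contain 163.23.88.166
  163.23.128.0/17 (163.23.128.0 - 163.23.255.255) does not contain 163.23.88.166
  162.0.0.0/10 (162.0.0.0 - 162.63.255.255) does not contain 163.23.88.166
Longest matching prefix is /8 -> next hop R2.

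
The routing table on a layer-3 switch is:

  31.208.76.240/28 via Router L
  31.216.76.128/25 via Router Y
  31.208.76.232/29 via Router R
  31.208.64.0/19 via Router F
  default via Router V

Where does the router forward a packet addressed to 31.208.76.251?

Router L

Routes whose prefix contains 31.208.76.251:
  0.0.0.0/0 (default, matches everything) -> Router V
  31.208.64.0/19 (31.208.64.0 - 31.208.95.255) -> Router F
  31.208.76.240/28 (31.208.76.240 - 31.208.76.255) -> Router L
More-specific entries that do NOT match:
  31.208.76.232/29 (31.208.76.232 - 31.208.76.239) does not contain 31.208.76.251
Longest matching prefix is /28 -> next hop Router L.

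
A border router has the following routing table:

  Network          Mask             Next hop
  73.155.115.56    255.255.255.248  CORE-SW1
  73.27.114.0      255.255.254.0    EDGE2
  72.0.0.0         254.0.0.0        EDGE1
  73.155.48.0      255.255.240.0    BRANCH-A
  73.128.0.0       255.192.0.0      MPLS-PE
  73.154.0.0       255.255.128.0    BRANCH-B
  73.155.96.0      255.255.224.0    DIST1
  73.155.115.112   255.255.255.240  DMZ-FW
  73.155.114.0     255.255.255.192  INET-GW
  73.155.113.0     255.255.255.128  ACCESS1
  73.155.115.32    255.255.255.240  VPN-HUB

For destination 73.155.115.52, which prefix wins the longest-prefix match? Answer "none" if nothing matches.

Entries matching 73.155.115.52:
  72.0.0.0/7 (72.0.0.0 - 73.255.255.255)
  73.128.0.0/10 (73.128.0.0 - 73.191.255.255)
  73.155.96.0/19 (73.155.96.0 - 73.155.127.255)
Most specific is 73.155.96.0/19.

73.155.96.0/19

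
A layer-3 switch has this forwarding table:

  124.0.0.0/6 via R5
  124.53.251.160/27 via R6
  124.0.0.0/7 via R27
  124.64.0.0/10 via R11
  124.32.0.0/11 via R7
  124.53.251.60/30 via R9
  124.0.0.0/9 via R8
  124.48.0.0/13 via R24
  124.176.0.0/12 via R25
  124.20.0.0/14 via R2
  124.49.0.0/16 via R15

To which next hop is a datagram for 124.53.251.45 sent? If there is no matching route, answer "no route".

R24

Routes whose prefix contains 124.53.251.45:
  124.0.0.0/6 (124.0.0.0 - 127.255.255.255) -> R5
  124.0.0.0/7 (124.0.0.0 - 125.255.255.255) -> R27
  124.0.0.0/9 (124.0.0.0 - 124.127.255.255) -> R8
  124.32.0.0/11 (124.32.0.0 - 124.63.255.255) -> R7
  124.48.0.0/13 (124.48.0.0 - 124.55.255.255) -> R24
More-specific entries that do NOT match:
  124.53.251.60/30 (124.53.251.60 - 124.53.251.63) does not contain 124.53.251.45
  124.53.251.160/27 (124.53.251.160 - 124.53.251.191) does not contain 124.53.251.45
  124.49.0.0/16 (124.49.0.0 - 124.49.255.255) does not contain 124.53.251.45
  124.20.0.0/14 (124.20.0.0 - 124.23.255.255) does not contain 124.53.251.45
Longest matching prefix is /13 -> next hop R24.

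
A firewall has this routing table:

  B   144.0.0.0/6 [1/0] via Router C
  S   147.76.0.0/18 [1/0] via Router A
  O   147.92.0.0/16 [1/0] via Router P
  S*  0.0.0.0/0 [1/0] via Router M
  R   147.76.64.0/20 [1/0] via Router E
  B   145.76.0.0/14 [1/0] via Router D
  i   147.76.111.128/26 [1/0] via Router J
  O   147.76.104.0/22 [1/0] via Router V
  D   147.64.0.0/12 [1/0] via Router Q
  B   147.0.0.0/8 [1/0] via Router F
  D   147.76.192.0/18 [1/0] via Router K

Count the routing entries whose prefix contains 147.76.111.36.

Prefixes containing 147.76.111.36:
  0.0.0.0/0 (default, matches everything)
  144.0.0.0/6 (144.0.0.0 - 147.255.255.255)
  147.0.0.0/8 (147.0.0.0 - 147.255.255.255)
  147.64.0.0/12 (147.64.0.0 - 147.79.255.255)
Total matching entries: 4.

4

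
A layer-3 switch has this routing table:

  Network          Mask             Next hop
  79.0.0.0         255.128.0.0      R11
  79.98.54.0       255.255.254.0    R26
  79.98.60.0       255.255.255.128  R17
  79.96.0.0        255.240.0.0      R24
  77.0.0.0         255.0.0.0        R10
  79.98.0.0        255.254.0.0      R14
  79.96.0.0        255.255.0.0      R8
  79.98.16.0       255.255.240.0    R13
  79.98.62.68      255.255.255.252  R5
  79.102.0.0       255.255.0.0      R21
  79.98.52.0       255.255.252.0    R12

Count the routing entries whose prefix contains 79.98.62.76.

Prefixes containing 79.98.62.76:
  79.0.0.0/9 (79.0.0.0 - 79.127.255.255)
  79.96.0.0/12 (79.96.0.0 - 79.111.255.255)
  79.98.0.0/15 (79.98.0.0 - 79.99.255.255)
Total matching entries: 3.

3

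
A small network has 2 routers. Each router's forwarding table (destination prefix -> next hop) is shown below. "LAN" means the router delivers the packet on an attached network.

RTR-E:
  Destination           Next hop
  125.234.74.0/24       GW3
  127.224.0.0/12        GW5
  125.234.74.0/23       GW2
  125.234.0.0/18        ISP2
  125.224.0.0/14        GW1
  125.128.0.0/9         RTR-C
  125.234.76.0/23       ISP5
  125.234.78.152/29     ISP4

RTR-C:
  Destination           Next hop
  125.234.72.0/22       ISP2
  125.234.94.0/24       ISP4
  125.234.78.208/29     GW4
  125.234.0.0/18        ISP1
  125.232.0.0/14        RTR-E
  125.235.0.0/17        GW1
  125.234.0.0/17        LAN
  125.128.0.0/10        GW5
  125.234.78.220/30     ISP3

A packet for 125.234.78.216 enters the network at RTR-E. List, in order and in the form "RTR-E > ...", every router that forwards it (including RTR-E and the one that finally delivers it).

RTR-E > RTR-C

At RTR-E: longest match for 125.234.78.216 is 125.128.0.0/9 -> RTR-C
At RTR-C: longest match for 125.234.78.216 is 125.234.0.0/17 -> LAN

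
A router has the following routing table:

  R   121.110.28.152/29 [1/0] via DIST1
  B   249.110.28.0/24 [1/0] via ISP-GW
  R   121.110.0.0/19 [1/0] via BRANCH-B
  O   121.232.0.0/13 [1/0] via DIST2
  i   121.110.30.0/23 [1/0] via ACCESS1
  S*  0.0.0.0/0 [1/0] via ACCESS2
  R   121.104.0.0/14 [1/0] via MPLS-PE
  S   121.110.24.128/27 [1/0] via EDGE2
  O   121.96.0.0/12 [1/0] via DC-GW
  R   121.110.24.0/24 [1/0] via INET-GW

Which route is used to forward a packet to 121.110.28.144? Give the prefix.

Entries matching 121.110.28.144:
  0.0.0.0/0 (default, matches everything)
  121.96.0.0/12 (121.96.0.0 - 121.111.255.255)
  121.110.0.0/19 (121.110.0.0 - 121.110.31.255)
Most specific is 121.110.0.0/19.

121.110.0.0/19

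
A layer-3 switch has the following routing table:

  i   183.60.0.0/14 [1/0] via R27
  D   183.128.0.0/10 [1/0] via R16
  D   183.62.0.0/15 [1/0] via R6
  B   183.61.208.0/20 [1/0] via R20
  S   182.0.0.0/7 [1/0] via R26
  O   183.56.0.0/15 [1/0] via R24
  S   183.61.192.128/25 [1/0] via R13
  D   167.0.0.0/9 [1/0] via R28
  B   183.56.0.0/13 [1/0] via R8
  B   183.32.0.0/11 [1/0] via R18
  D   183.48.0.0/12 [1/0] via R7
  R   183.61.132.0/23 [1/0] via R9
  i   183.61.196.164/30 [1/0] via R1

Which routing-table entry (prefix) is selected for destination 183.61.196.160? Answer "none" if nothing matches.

183.60.0.0/14

Entries matching 183.61.196.160:
  182.0.0.0/7 (182.0.0.0 - 183.255.255.255)
  183.32.0.0/11 (183.32.0.0 - 183.63.255.255)
  183.48.0.0/12 (183.48.0.0 - 183.63.255.255)
  183.56.0.0/13 (183.56.0.0 - 183.63.255.255)
  183.60.0.0/14 (183.60.0.0 - 183.63.255.255)
Most specific is 183.60.0.0/14.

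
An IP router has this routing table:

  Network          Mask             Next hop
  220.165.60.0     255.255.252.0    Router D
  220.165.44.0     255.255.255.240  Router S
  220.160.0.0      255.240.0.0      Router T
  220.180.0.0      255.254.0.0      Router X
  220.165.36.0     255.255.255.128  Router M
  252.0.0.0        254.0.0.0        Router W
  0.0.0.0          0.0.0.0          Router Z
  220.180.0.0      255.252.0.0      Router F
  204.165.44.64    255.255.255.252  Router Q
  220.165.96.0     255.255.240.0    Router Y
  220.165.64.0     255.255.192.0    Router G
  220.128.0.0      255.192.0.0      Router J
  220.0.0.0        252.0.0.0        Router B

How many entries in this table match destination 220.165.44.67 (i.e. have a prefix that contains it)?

4

Prefixes containing 220.165.44.67:
  0.0.0.0/0 (default, matches everything)
  220.0.0.0/6 (220.0.0.0 - 223.255.255.255)
  220.128.0.0/10 (220.128.0.0 - 220.191.255.255)
  220.160.0.0/12 (220.160.0.0 - 220.175.255.255)
Total matching entries: 4.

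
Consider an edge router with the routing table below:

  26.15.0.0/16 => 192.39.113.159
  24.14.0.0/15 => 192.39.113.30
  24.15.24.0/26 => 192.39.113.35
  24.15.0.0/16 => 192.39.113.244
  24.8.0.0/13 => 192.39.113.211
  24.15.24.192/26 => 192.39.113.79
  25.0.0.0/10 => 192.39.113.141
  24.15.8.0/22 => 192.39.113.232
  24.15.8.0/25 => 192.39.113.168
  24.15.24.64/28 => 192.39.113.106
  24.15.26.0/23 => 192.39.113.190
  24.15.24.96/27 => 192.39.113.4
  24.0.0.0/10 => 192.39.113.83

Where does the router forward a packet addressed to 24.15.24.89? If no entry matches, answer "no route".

192.39.113.244

Routes whose prefix contains 24.15.24.89:
  24.0.0.0/10 (24.0.0.0 - 24.63.255.255) -> 192.39.113.83
  24.8.0.0/13 (24.8.0.0 - 24.15.255.255) -> 192.39.113.211
  24.14.0.0/15 (24.14.0.0 - 24.15.255.255) -> 192.39.113.30
  24.15.0.0/16 (24.15.0.0 - 24.15.255.255) -> 192.39.113.244
More-specific entries that do NOT match:
  24.15.24.64/28 (24.15.24.64 - 24.15.24.79) does not contain 24.15.24.89
  24.15.24.96/27 (24.15.24.96 - 24.15.24.127) does not contain 24.15.24.89
  24.15.24.0/26 (24.15.24.0 - 24.15.24.63) does not contain 24.15.24.89
  24.15.24.192/26 (24.15.24.192 - 24.15.24.255) does not contain 24.15.24.89
  24.15.8.0/25 (24.15.8.0 - 24.15.8.127) does not contain 24.15.24.89
  24.15.26.0/23 (24.15.26.0 - 24.15.27.255) does not contain 24.15.24.89
  24.15.8.0/22 (24.15.8.0 - 24.15.11.255) does not contain 24.15.24.89
Longest matching prefix is /16 -> next hop 192.39.113.244.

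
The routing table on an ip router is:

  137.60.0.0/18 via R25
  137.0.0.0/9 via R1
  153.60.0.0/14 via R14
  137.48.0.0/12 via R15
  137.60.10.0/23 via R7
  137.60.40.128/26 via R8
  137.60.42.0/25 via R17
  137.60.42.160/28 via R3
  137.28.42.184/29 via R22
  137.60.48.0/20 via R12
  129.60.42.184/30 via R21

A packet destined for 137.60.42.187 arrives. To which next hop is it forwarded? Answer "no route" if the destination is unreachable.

R25

Routes whose prefix contains 137.60.42.187:
  137.0.0.0/9 (137.0.0.0 - 137.127.255.255) -> R1
  137.48.0.0/12 (137.48.0.0 - 137.63.255.255) -> R15
  137.60.0.0/18 (137.60.0.0 - 137.60.63.255) -> R25
More-specific entries that do NOT match:
  129.60.42.184/30 (129.60.42.184 - 129.60.42.187) does not contain 137.60.42.187
  137.28.42.184/29 (137.28.42.184 - 137.28.42.191) does not contain 137.60.42.187
  137.60.42.160/28 (137.60.42.160 - 137.60.42.175) does not contain 137.60.42.187
  137.60.40.128/26 (137.60.40.128 - 137.60.40.191) does not contain 137.60.42.187
  137.60.42.0/25 (137.60.42.0 - 137.60.42.127) does not contain 137.60.42.187
  137.60.10.0/23 (137.60.10.0 - 137.60.11.255) does not contain 137.60.42.187
  137.60.48.0/20 (137.60.48.0 - 137.60.63.255) does not contain 137.60.42.187
Longest matching prefix is /18 -> next hop R25.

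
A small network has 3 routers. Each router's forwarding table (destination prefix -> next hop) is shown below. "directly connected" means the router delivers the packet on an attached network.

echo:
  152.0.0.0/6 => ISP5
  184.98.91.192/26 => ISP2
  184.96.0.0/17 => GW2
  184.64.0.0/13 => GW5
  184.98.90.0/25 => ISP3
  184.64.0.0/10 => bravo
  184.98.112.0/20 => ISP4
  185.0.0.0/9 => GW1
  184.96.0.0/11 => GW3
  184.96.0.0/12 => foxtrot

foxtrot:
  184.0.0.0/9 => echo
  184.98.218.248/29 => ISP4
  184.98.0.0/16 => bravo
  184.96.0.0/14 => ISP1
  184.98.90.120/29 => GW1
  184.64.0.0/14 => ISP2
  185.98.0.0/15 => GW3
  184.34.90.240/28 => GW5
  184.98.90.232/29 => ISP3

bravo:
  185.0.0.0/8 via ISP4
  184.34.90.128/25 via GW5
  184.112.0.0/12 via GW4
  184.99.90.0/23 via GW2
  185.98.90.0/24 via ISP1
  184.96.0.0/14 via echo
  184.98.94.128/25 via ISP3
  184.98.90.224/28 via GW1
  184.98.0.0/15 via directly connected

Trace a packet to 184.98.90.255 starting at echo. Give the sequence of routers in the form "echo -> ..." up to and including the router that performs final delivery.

At echo: longest match for 184.98.90.255 is 184.96.0.0/12 -> foxtrot
At foxtrot: longest match for 184.98.90.255 is 184.98.0.0/16 -> bravo
At bravo: longest match for 184.98.90.255 is 184.98.0.0/15 -> directly connected

echo -> foxtrot -> bravo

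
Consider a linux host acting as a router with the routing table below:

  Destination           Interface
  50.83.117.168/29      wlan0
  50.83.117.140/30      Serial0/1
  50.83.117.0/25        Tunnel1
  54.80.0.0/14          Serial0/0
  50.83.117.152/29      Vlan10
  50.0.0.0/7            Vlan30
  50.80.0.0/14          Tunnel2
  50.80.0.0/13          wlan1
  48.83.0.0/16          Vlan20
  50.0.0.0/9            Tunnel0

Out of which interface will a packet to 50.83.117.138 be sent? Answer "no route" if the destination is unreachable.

Routes whose prefix contains 50.83.117.138:
  50.0.0.0/7 (50.0.0.0 - 51.255.255.255) -> Vlan30
  50.0.0.0/9 (50.0.0.0 - 50.127.255.255) -> Tunnel0
  50.80.0.0/13 (50.80.0.0 - 50.87.255.255) -> wlan1
  50.80.0.0/14 (50.80.0.0 - 50.83.255.255) -> Tunnel2
More-specific entries that do NOT match:
  50.83.117.140/30 (50.83.117.140 - 50.83.117.143) does not contain 50.83.117.138
  50.83.117.168/29 (50.83.117.168 - 50.83.117.175) does not contain 50.83.117.138
  50.83.117.152/29 (50.83.117.152 - 50.83.117.159) does not contain 50.83.117.138
  50.83.117.0/25 (50.83.117.0 - 50.83.117.127) does not contain 50.83.117.138
  48.83.0.0/16 (48.83.0.0 - 48.83.255.255) does not contain 50.83.117.138
Longest matching prefix is /14 -> interface Tunnel2.

Tunnel2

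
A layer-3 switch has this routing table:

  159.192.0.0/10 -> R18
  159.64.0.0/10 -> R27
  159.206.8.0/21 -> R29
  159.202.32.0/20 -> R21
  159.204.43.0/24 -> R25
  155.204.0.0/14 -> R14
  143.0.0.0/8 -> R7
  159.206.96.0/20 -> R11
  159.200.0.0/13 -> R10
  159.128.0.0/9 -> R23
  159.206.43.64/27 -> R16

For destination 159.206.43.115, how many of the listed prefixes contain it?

3

Prefixes containing 159.206.43.115:
  159.128.0.0/9 (159.128.0.0 - 159.255.255.255)
  159.192.0.0/10 (159.192.0.0 - 159.255.255.255)
  159.200.0.0/13 (159.200.0.0 - 159.207.255.255)
Total matching entries: 3.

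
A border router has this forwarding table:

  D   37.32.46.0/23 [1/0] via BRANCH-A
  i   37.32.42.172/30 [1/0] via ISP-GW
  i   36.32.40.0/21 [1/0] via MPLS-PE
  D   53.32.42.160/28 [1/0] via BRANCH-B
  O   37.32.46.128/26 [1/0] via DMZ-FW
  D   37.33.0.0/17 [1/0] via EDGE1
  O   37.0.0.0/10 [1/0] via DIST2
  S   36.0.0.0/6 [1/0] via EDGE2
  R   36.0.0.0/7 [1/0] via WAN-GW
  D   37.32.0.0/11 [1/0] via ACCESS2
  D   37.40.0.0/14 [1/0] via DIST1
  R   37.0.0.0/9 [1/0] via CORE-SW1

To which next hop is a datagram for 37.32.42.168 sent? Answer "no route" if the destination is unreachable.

ACCESS2

Routes whose prefix contains 37.32.42.168:
  36.0.0.0/6 (36.0.0.0 - 39.255.255.255) -> EDGE2
  36.0.0.0/7 (36.0.0.0 - 37.255.255.255) -> WAN-GW
  37.0.0.0/9 (37.0.0.0 - 37.127.255.255) -> CORE-SW1
  37.0.0.0/10 (37.0.0.0 - 37.63.255.255) -> DIST2
  37.32.0.0/11 (37.32.0.0 - 37.63.255.255) -> ACCESS2
More-specific entries that do NOT match:
  37.32.42.172/30 (37.32.42.172 - 37.32.42.175) does not contain 37.32.42.168
  53.32.42.160/28 (53.32.42.160 - 53.32.42.175) does not contain 37.32.42.168
  37.32.46.128/26 (37.32.46.128 - 37.32.46.191) does not contain 37.32.42.168
  37.32.46.0/23 (37.32.46.0 - 37.32.47.255) does not contain 37.32.42.168
  36.32.40.0/21 (36.32.40.0 - 36.32.47.255) does not contain 37.32.42.168
  37.33.0.0/17 (37.33.0.0 - 37.33.127.255) does not contain 37.32.42.168
  37.40.0.0/14 (37.40.0.0 - 37.43.255.255) does not contain 37.32.42.168
Longest matching prefix is /11 -> next hop ACCESS2.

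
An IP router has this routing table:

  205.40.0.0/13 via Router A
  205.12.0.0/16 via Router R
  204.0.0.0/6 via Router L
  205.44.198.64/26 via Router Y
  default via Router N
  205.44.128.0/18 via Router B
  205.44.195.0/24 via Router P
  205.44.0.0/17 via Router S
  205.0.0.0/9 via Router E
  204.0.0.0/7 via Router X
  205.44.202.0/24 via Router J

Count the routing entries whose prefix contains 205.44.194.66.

5

Prefixes containing 205.44.194.66:
  0.0.0.0/0 (default, matches everything)
  204.0.0.0/6 (204.0.0.0 - 207.255.255.255)
  204.0.0.0/7 (204.0.0.0 - 205.255.255.255)
  205.0.0.0/9 (205.0.0.0 - 205.127.255.255)
  205.40.0.0/13 (205.40.0.0 - 205.47.255.255)
Total matching entries: 5.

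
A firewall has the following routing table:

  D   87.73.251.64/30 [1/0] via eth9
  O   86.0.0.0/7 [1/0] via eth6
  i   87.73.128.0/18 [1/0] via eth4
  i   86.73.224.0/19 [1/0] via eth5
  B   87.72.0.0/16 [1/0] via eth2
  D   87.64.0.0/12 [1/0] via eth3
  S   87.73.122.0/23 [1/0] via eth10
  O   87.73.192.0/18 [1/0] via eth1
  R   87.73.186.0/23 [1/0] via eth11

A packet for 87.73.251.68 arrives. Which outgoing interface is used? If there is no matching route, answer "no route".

Routes whose prefix contains 87.73.251.68:
  86.0.0.0/7 (86.0.0.0 - 87.255.255.255) -> eth6
  87.64.0.0/12 (87.64.0.0 - 87.79.255.255) -> eth3
  87.73.192.0/18 (87.73.192.0 - 87.73.255.255) -> eth1
More-specific entries that do NOT match:
  87.73.251.64/30 (87.73.251.64 - 87.73.251.67) does not contain 87.73.251.68
  87.73.122.0/23 (87.73.122.0 - 87.73.123.255) does not contain 87.73.251.68
  87.73.186.0/23 (87.73.186.0 - 87.73.187.255) does not contain 87.73.251.68
  86.73.224.0/19 (86.73.224.0 - 86.73.255.255) does not contain 87.73.251.68
Longest matching prefix is /18 -> interface eth1.

eth1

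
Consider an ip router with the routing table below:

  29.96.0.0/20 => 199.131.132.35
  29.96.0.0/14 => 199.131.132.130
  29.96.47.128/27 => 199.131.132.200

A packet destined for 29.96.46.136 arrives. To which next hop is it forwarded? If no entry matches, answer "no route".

Routes whose prefix contains 29.96.46.136:
  29.96.0.0/14 (29.96.0.0 - 29.99.255.255) -> 199.131.132.130
More-specific entries that do NOT match:
  29.96.47.128/27 (29.96.47.128 - 29.96.47.159) does not contain 29.96.46.136
  29.96.0.0/20 (29.96.0.0 - 29.96.15.255) does not contain 29.96.46.136
Longest matching prefix is /14 -> next hop 199.131.132.130.

199.131.132.130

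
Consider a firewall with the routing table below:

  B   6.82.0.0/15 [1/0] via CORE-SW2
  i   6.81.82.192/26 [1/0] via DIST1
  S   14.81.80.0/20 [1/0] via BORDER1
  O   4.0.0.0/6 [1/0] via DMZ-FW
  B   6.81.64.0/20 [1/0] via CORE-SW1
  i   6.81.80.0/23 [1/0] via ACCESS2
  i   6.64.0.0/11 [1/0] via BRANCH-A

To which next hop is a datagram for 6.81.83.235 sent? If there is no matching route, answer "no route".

Routes whose prefix contains 6.81.83.235:
  4.0.0.0/6 (4.0.0.0 - 7.255.255.255) -> DMZ-FW
  6.64.0.0/11 (6.64.0.0 - 6.95.255.255) -> BRANCH-A
More-specific entries that do NOT match:
  6.81.82.192/26 (6.81.82.192 - 6.81.82.255) does not contain 6.81.83.235
  6.81.80.0/23 (6.81.80.0 - 6.81.81.255) does not contain 6.81.83.235
  14.81.80.0/20 (14.81.80.0 - 14.81.95.255) does not contain 6.81.83.235
  6.81.64.0/20 (6.81.64.0 - 6.81.79.255) does not contain 6.81.83.235
  6.82.0.0/15 (6.82.0.0 - 6.83.255.255) does not contain 6.81.83.235
Longest matching prefix is /11 -> next hop BRANCH-A.

BRANCH-A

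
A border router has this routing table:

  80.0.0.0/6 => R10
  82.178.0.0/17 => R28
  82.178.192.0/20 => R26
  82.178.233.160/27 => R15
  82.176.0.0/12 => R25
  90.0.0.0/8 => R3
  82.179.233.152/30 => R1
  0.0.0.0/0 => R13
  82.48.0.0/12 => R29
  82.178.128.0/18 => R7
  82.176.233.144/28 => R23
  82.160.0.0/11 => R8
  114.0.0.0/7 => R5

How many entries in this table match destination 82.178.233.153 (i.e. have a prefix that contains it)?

Prefixes containing 82.178.233.153:
  0.0.0.0/0 (default, matches everything)
  80.0.0.0/6 (80.0.0.0 - 83.255.255.255)
  82.160.0.0/11 (82.160.0.0 - 82.191.255.255)
  82.176.0.0/12 (82.176.0.0 - 82.191.255.255)
Total matching entries: 4.

4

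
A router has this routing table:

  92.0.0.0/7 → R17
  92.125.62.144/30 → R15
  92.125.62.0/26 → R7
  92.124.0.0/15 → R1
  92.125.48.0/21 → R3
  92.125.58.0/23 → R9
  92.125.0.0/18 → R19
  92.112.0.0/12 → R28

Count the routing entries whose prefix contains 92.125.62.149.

Prefixes containing 92.125.62.149:
  92.0.0.0/7 (92.0.0.0 - 93.255.255.255)
  92.112.0.0/12 (92.112.0.0 - 92.127.255.255)
  92.124.0.0/15 (92.124.0.0 - 92.125.255.255)
  92.125.0.0/18 (92.125.0.0 - 92.125.63.255)
Total matching entries: 4.

4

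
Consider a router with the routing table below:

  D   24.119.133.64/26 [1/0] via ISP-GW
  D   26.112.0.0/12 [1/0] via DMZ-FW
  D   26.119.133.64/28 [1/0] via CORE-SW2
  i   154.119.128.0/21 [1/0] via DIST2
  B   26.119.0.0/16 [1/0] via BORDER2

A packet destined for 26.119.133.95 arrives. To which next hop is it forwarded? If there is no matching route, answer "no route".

BORDER2

Routes whose prefix contains 26.119.133.95:
  26.112.0.0/12 (26.112.0.0 - 26.127.255.255) -> DMZ-FW
  26.119.0.0/16 (26.119.0.0 - 26.119.255.255) -> BORDER2
More-specific entries that do NOT match:
  26.119.133.64/28 (26.119.133.64 - 26.119.133.79) does not contain 26.119.133.95
  24.119.133.64/26 (24.119.133.64 - 24.119.133.127) does not contain 26.119.133.95
  154.119.128.0/21 (154.119.128.0 - 154.119.135.255) does not contain 26.119.133.95
Longest matching prefix is /16 -> next hop BORDER2.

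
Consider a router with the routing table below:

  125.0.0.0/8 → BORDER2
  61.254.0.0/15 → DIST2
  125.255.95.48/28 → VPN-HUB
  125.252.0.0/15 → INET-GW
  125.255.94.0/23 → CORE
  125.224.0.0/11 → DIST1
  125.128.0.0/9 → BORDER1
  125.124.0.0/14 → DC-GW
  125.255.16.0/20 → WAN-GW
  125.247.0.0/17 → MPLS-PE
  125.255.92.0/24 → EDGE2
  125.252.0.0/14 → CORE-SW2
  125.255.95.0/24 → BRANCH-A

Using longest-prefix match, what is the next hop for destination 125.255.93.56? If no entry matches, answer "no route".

Routes whose prefix contains 125.255.93.56:
  125.0.0.0/8 (125.0.0.0 - 125.255.255.255) -> BORDER2
  125.128.0.0/9 (125.128.0.0 - 125.255.255.255) -> BORDER1
  125.224.0.0/11 (125.224.0.0 - 125.255.255.255) -> DIST1
  125.252.0.0/14 (125.252.0.0 - 125.255.255.255) -> CORE-SW2
More-specific entries that do NOT match:
  125.255.95.48/28 (125.255.95.48 - 125.255.95.63) does not contain 125.255.93.56
  125.255.92.0/24 (125.255.92.0 - 125.255.92.255) does not contain 125.255.93.56
  125.255.95.0/24 (125.255.95.0 - 125.255.95.255) does not contain 125.255.93.56
  125.255.94.0/23 (125.255.94.0 - 125.255.95.255) does not contain 125.255.93.56
  125.255.16.0/20 (125.255.16.0 - 125.255.31.255) does not contain 125.255.93.56
  125.247.0.0/17 (125.247.0.0 - 125.247.127.255) does not contain 125.255.93.56
  61.254.0.0/15 (61.254.0.0 - 61.255.255.255) does not contain 125.255.93.56
  125.252.0.0/15 (125.252.0.0 - 125.253.255.255) does not contain 125.255.93.56
Longest matching prefix is /14 -> next hop CORE-SW2.

CORE-SW2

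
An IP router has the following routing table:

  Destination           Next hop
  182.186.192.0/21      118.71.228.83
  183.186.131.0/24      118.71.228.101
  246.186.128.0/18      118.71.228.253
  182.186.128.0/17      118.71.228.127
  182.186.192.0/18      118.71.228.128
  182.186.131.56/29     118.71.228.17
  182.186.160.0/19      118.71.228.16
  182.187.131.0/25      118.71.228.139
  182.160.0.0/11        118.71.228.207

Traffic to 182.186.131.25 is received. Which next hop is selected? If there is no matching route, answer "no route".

118.71.228.127

Routes whose prefix contains 182.186.131.25:
  182.160.0.0/11 (182.160.0.0 - 182.191.255.255) -> 118.71.228.207
  182.186.128.0/17 (182.186.128.0 - 182.186.255.255) -> 118.71.228.127
More-specific entries that do NOT match:
  182.186.131.56/29 (182.186.131.56 - 182.186.131.63) does not contain 182.186.131.25
  182.187.131.0/25 (182.187.131.0 - 182.187.131.127) does not contain 182.186.131.25
  183.186.131.0/24 (183.186.131.0 - 183.186.131.255) does not contain 182.186.131.25
  182.186.192.0/21 (182.186.192.0 - 182.186.199.255) does not contain 182.186.131.25
  182.186.160.0/19 (182.186.160.0 - 182.186.191.255) does not contain 182.186.131.25
  246.186.128.0/18 (246.186.128.0 - 246.186.191.255) does not contain 182.186.131.25
  182.186.192.0/18 (182.186.192.0 - 182.186.255.255) does not contain 182.186.131.25
Longest matching prefix is /17 -> next hop 118.71.228.127.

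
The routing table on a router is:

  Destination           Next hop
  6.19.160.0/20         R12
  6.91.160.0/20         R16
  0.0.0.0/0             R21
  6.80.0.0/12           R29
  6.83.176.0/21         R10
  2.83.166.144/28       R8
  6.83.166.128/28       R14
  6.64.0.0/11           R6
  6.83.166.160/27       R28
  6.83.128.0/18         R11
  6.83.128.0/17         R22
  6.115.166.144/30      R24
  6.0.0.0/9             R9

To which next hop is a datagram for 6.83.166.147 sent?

R11

Routes whose prefix contains 6.83.166.147:
  0.0.0.0/0 (default, matches everything) -> R21
  6.0.0.0/9 (6.0.0.0 - 6.127.255.255) -> R9
  6.64.0.0/11 (6.64.0.0 - 6.95.255.255) -> R6
  6.80.0.0/12 (6.80.0.0 - 6.95.255.255) -> R29
  6.83.128.0/17 (6.83.128.0 - 6.83.255.255) -> R22
  6.83.128.0/18 (6.83.128.0 - 6.83.191.255) -> R11
More-specific entries that do NOT match:
  6.115.166.144/30 (6.115.166.144 - 6.115.166.147) does not contain 6.83.166.147
  2.83.166.144/28 (2.83.166.144 - 2.83.166.159) does not contain 6.83.166.147
  6.83.166.128/28 (6.83.166.128 - 6.83.166.143) does not contain 6.83.166.147
  6.83.166.160/27 (6.83.166.160 - 6.83.166.191) does not contain 6.83.166.147
  6.83.176.0/21 (6.83.176.0 - 6.83.183.255) does not contain 6.83.166.147
  6.19.160.0/20 (6.19.160.0 - 6.19.175.255) does not contain 6.83.166.147
  6.91.160.0/20 (6.91.160.0 - 6.91.175.255) does not contain 6.83.166.147
Longest matching prefix is /18 -> next hop R11.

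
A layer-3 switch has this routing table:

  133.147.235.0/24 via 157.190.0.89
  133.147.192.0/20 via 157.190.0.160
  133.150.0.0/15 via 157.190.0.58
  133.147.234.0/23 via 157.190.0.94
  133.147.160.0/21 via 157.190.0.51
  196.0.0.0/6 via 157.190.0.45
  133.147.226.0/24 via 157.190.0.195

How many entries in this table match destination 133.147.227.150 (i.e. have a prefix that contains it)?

0

No listed prefix contains 133.147.227.150.
Total matching entries: 0.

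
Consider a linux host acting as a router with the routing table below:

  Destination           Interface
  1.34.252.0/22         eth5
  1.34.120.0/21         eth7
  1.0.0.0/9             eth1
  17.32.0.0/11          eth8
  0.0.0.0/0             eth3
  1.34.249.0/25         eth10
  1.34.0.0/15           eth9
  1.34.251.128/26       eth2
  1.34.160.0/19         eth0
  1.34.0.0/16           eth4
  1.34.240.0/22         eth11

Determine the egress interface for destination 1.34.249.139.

Routes whose prefix contains 1.34.249.139:
  0.0.0.0/0 (default, matches everything) -> eth3
  1.0.0.0/9 (1.0.0.0 - 1.127.255.255) -> eth1
  1.34.0.0/15 (1.34.0.0 - 1.35.255.255) -> eth9
  1.34.0.0/16 (1.34.0.0 - 1.34.255.255) -> eth4
More-specific entries that do NOT match:
  1.34.251.128/26 (1.34.251.128 - 1.34.251.191) does not contain 1.34.249.139
  1.34.249.0/25 (1.34.249.0 - 1.34.249.127) does not contain 1.34.249.139
  1.34.252.0/22 (1.34.252.0 - 1.34.255.255) does not contain 1.34.249.139
  1.34.240.0/22 (1.34.240.0 - 1.34.243.255) does not contain 1.34.249.139
  1.34.120.0/21 (1.34.120.0 - 1.34.127.255) does not contain 1.34.249.139
  1.34.160.0/19 (1.34.160.0 - 1.34.191.255) does not contain 1.34.249.139
Longest matching prefix is /16 -> interface eth4.

eth4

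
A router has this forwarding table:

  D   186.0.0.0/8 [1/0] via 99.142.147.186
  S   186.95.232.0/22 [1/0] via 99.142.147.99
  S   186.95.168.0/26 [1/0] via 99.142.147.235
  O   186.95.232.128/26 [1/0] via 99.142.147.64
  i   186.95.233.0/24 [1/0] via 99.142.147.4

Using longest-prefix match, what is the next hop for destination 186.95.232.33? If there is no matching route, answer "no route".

Routes whose prefix contains 186.95.232.33:
  186.0.0.0/8 (186.0.0.0 - 186.255.255.255) -> 99.142.147.186
  186.95.232.0/22 (186.95.232.0 - 186.95.235.255) -> 99.142.147.99
More-specific entries that do NOT match:
  186.95.168.0/26 (186.95.168.0 - 186.95.168.63) does not contain 186.95.232.33
  186.95.232.128/26 (186.95.232.128 - 186.95.232.191) does not contain 186.95.232.33
  186.95.233.0/24 (186.95.233.0 - 186.95.233.255) does not contain 186.95.232.33
Longest matching prefix is /22 -> next hop 99.142.147.99.

99.142.147.99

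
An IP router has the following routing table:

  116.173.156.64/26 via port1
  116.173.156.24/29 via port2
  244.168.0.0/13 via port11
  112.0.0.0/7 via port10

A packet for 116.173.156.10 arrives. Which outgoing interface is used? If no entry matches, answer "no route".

no route

No entry's prefix contains 116.173.156.10; there is no default route.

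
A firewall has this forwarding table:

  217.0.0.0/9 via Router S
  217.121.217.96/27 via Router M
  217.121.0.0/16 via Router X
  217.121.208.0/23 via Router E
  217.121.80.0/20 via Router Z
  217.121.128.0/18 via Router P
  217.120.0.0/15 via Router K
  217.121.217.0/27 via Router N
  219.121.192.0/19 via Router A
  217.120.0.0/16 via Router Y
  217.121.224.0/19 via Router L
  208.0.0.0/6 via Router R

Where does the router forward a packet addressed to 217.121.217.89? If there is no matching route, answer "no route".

Routes whose prefix contains 217.121.217.89:
  217.0.0.0/9 (217.0.0.0 - 217.127.255.255) -> Router S
  217.120.0.0/15 (217.120.0.0 - 217.121.255.255) -> Router K
  217.121.0.0/16 (217.121.0.0 - 217.121.255.255) -> Router X
More-specific entries that do NOT match:
  217.121.217.96/27 (217.121.217.96 - 217.121.217.127) does not contain 217.121.217.89
  217.121.217.0/27 (217.121.217.0 - 217.121.217.31) does not contain 217.121.217.89
  217.121.208.0/23 (217.121.208.0 - 217.121.209.255) does not contain 217.121.217.89
  217.121.80.0/20 (217.121.80.0 - 217.121.95.255) does not contain 217.121.217.89
  219.121.192.0/19 (219.121.192.0 - 219.121.223.255) does not contain 217.121.217.89
  217.121.224.0/19 (217.121.224.0 - 217.121.255.255) does not contain 217.121.217.89
  217.121.128.0/18 (217.121.128.0 - 217.121.191.255) does not contain 217.121.217.89
Longest matching prefix is /16 -> next hop Router X.

Router X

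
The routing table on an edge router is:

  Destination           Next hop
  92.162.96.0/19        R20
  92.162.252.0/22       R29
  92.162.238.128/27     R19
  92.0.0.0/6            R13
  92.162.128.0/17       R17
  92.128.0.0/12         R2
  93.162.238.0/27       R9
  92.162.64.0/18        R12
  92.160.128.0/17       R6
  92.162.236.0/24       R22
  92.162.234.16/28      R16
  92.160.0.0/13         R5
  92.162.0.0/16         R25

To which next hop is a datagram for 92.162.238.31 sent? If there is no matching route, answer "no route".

Routes whose prefix contains 92.162.238.31:
  92.0.0.0/6 (92.0.0.0 - 95.255.255.255) -> R13
  92.160.0.0/13 (92.160.0.0 - 92.167.255.255) -> R5
  92.162.0.0/16 (92.162.0.0 - 92.162.255.255) -> R25
  92.162.128.0/17 (92.162.128.0 - 92.162.255.255) -> R17
More-specific entries that do NOT match:
  92.162.234.16/28 (92.162.234.16 - 92.162.234.31) does not contain 92.162.238.31
  92.162.238.128/27 (92.162.238.128 - 92.162.238.159) does not contain 92.162.238.31
  93.162.238.0/27 (93.162.238.0 - 93.162.238.31) does not contain 92.162.238.31
  92.162.236.0/24 (92.162.236.0 - 92.162.236.255) does not contain 92.162.238.31
  92.162.252.0/22 (92.162.252.0 - 92.162.255.255) does not contain 92.162.238.31
  92.162.96.0/19 (92.162.96.0 - 92.162.127.255) does not contain 92.162.238.31
  92.162.64.0/18 (92.162.64.0 - 92.162.127.255) does not contain 92.162.238.31
Longest matching prefix is /17 -> next hop R17.

R17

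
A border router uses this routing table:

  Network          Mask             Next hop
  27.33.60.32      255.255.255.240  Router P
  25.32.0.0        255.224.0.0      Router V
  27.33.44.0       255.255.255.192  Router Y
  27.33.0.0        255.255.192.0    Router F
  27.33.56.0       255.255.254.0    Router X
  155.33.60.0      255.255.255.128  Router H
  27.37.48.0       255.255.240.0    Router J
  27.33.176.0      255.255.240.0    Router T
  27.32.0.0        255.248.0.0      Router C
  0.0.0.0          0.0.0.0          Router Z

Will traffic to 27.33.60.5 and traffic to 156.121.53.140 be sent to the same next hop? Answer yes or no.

no

27.33.60.5: longest match 27.33.0.0/18 -> Router F
156.121.53.140: longest match 0.0.0.0/0 -> Router Z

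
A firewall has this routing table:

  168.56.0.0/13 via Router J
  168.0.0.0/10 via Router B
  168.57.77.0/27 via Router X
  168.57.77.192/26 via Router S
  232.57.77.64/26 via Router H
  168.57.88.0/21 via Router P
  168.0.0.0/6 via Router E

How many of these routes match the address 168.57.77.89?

3

Prefixes containing 168.57.77.89:
  168.0.0.0/6 (168.0.0.0 - 171.255.255.255)
  168.0.0.0/10 (168.0.0.0 - 168.63.255.255)
  168.56.0.0/13 (168.56.0.0 - 168.63.255.255)
Total matching entries: 3.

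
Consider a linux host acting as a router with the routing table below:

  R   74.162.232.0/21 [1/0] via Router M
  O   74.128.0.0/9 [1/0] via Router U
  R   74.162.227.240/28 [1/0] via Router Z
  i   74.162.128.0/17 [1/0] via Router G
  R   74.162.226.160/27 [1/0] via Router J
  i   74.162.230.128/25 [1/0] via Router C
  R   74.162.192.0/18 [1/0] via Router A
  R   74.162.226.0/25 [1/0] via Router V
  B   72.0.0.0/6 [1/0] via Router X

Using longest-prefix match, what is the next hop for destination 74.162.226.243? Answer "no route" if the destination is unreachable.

Router A

Routes whose prefix contains 74.162.226.243:
  72.0.0.0/6 (72.0.0.0 - 75.255.255.255) -> Router X
  74.128.0.0/9 (74.128.0.0 - 74.255.255.255) -> Router U
  74.162.128.0/17 (74.162.128.0 - 74.162.255.255) -> Router G
  74.162.192.0/18 (74.162.192.0 - 74.162.255.255) -> Router A
More-specific entries that do NOT match:
  74.162.227.240/28 (74.162.227.240 - 74.162.227.255) does not contain 74.162.226.243
  74.162.226.160/27 (74.162.226.160 - 74.162.226.191) does not contain 74.162.226.243
  74.162.230.128/25 (74.162.230.128 - 74.162.230.255) does not contain 74.162.226.243
  74.162.226.0/25 (74.162.226.0 - 74.162.226.127) does not contain 74.162.226.243
  74.162.232.0/21 (74.162.232.0 - 74.162.239.255) does not contain 74.162.226.243
Longest matching prefix is /18 -> next hop Router A.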